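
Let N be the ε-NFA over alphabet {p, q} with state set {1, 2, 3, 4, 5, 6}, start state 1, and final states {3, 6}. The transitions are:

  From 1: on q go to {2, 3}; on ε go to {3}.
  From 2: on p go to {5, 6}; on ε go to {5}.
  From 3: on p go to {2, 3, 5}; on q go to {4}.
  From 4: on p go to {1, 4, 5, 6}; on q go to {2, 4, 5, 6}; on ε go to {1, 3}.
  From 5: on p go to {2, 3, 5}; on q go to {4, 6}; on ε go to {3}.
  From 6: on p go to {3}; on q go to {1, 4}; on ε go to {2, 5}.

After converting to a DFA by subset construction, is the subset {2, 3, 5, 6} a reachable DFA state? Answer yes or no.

yes

Start state of the DFA: {1, 3} (ε-closure of the NFA start).
{1, 3} --p--> {2, 3, 5}  [new]
{1, 3} --q--> {1, 2, 3, 4, 5}  [new]
{2, 3, 5} --p--> {2, 3, 5, 6}  [new]
{2, 3, 5} --q--> {1, 2, 3, 4, 5, 6}  [new]
{1, 2, 3, 4, 5} --p--> {1, 2, 3, 4, 5, 6}  [seen]
{1, 2, 3, 4, 5} --q--> {1, 2, 3, 4, 5, 6}  [seen]
{2, 3, 5, 6} --p--> {2, 3, 5, 6}  [seen]
{2, 3, 5, 6} --q--> {1, 2, 3, 4, 5, 6}  [seen]
{1, 2, 3, 4, 5, 6} --p--> {1, 2, 3, 4, 5, 6}  [seen]
{1, 2, 3, 4, 5, 6} --q--> {1, 2, 3, 4, 5, 6}  [seen]
Reachable DFA states: {1, 3}, {2, 3, 5}, {1, 2, 3, 4, 5}, {2, 3, 5, 6}, {1, 2, 3, 4, 5, 6}.
{2, 3, 5, 6} is among them.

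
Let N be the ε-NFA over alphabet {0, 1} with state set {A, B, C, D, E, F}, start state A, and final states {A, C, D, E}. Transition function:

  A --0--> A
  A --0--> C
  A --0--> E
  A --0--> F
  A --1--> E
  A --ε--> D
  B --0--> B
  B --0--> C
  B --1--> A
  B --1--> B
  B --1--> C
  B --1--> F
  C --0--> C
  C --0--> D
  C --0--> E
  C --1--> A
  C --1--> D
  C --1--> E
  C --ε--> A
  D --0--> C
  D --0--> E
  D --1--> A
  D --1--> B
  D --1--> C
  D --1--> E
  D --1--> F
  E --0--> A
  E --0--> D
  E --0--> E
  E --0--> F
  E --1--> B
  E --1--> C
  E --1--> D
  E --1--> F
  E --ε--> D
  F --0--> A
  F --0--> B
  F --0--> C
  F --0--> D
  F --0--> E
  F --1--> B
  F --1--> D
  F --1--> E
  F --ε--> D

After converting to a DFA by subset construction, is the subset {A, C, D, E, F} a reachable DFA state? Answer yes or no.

yes

Start state of the DFA: {A, D} (ε-closure of the NFA start).
{A, D} --0--> {A, C, D, E, F}  [new]
{A, D} --1--> {A, B, C, D, E, F}  [new]
{A, C, D, E, F} --0--> {A, B, C, D, E, F}  [seen]
{A, C, D, E, F} --1--> {A, B, C, D, E, F}  [seen]
{A, B, C, D, E, F} --0--> {A, B, C, D, E, F}  [seen]
{A, B, C, D, E, F} --1--> {A, B, C, D, E, F}  [seen]
Reachable DFA states: {A, D}, {A, C, D, E, F}, {A, B, C, D, E, F}.
{A, C, D, E, F} is among them.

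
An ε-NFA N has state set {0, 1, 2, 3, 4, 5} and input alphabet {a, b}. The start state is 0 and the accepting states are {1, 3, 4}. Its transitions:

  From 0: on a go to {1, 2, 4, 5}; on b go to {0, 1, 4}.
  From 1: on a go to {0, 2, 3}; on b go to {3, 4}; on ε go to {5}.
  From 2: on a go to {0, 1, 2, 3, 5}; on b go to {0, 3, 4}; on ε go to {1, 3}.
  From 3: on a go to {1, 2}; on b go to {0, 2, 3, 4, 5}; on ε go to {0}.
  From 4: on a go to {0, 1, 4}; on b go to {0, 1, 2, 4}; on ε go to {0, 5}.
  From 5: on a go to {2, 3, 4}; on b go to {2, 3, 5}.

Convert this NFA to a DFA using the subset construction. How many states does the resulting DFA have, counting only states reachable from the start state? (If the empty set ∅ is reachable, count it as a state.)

Start state of the DFA: {0} (ε-closure of the NFA start).
{0} --a--> {0, 1, 2, 3, 4, 5}  [new]
{0} --b--> {0, 1, 4, 5}  [new]
{0, 1, 2, 3, 4, 5} --a--> {0, 1, 2, 3, 4, 5}  [seen]
{0, 1, 2, 3, 4, 5} --b--> {0, 1, 2, 3, 4, 5}  [seen]
{0, 1, 4, 5} --a--> {0, 1, 2, 3, 4, 5}  [seen]
{0, 1, 4, 5} --b--> {0, 1, 2, 3, 4, 5}  [seen]
Reachable DFA states: {0}, {0, 1, 2, 3, 4, 5}, {0, 1, 4, 5}.

3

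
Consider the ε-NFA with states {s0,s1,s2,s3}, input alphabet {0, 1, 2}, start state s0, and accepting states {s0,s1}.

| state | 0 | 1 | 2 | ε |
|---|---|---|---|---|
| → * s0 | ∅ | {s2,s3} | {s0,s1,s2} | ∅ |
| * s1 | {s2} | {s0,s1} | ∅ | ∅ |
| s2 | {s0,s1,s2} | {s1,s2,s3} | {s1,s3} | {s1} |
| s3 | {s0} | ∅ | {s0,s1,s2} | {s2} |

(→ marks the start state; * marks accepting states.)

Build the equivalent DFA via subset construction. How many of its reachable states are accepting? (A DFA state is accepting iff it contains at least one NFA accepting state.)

4

Start state of the DFA: {s0} (ε-closure of the NFA start).
{s0} --0--> ∅  [new]
{s0} --1--> {s1,s2,s3}  [new]
{s0} --2--> {s0,s1,s2}  [new]
∅ --0--> ∅  [seen]
∅ --1--> ∅  [seen]
∅ --2--> ∅  [seen]
{s1,s2,s3} --0--> {s0,s1,s2}  [seen]
{s1,s2,s3} --1--> {s0,s1,s2,s3}  [new]
{s1,s2,s3} --2--> {s0,s1,s2,s3}  [seen]
{s0,s1,s2} --0--> {s0,s1,s2}  [seen]
{s0,s1,s2} --1--> {s0,s1,s2,s3}  [seen]
{s0,s1,s2} --2--> {s0,s1,s2,s3}  [seen]
{s0,s1,s2,s3} --0--> {s0,s1,s2}  [seen]
{s0,s1,s2,s3} --1--> {s0,s1,s2,s3}  [seen]
{s0,s1,s2,s3} --2--> {s0,s1,s2,s3}  [seen]
Reachable DFA states: {s0}, ∅, {s1,s2,s3}, {s0,s1,s2}, {s0,s1,s2,s3}.
Accepting DFA states (contain an NFA accepting state): {s0}, {s1,s2,s3}, {s0,s1,s2}, {s0,s1,s2,s3}.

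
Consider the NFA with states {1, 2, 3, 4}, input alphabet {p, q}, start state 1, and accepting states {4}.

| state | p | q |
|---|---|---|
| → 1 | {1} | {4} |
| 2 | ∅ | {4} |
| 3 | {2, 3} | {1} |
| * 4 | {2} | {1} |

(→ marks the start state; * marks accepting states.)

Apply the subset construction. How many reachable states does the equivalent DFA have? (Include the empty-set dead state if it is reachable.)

4

Start state of the DFA: {1}.
{1} --p--> {1}  [seen]
{1} --q--> {4}  [new]
{4} --p--> {2}  [new]
{4} --q--> {1}  [seen]
{2} --p--> ∅  [new]
{2} --q--> {4}  [seen]
∅ --p--> ∅  [seen]
∅ --q--> ∅  [seen]
Reachable DFA states: {1}, {4}, {2}, ∅.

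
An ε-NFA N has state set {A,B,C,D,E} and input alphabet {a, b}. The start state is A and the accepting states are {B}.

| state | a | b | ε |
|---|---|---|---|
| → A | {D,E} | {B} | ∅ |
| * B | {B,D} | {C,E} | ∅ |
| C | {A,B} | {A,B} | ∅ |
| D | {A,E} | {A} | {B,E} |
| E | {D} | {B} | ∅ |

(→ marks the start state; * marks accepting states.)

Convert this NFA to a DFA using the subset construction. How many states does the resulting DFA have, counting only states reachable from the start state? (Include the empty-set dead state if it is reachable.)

8

Start state of the DFA: {A} (ε-closure of the NFA start).
{A} --a--> {B,D,E}  [new]
{A} --b--> {B}  [new]
{B,D,E} --a--> {A,B,D,E}  [new]
{B,D,E} --b--> {A,B,C,E}  [new]
{B} --a--> {B,D,E}  [seen]
{B} --b--> {C,E}  [new]
{A,B,D,E} --a--> {A,B,D,E}  [seen]
{A,B,D,E} --b--> {A,B,C,E}  [seen]
{A,B,C,E} --a--> {A,B,D,E}  [seen]
{A,B,C,E} --b--> {A,B,C,E}  [seen]
{C,E} --a--> {A,B,D,E}  [seen]
{C,E} --b--> {A,B}  [new]
{A,B} --a--> {B,D,E}  [seen]
{A,B} --b--> {B,C,E}  [new]
{B,C,E} --a--> {A,B,D,E}  [seen]
{B,C,E} --b--> {A,B,C,E}  [seen]
Reachable DFA states: {A}, {B,D,E}, {B}, {A,B,D,E}, {A,B,C,E}, {C,E}, {A,B}, {B,C,E}.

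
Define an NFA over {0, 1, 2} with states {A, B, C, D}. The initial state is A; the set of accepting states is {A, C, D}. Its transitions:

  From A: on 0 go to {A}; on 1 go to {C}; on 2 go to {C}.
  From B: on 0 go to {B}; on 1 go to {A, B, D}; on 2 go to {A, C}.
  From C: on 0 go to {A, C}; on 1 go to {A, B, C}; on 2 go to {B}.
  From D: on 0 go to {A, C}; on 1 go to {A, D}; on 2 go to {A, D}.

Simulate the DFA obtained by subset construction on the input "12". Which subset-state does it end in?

Start: {A}.
δ(A,1) = {C}.
Union: {C}.
After 1: {C}.
δ(C,2) = {B}.
Union: {B}.
After 2: {B}.

{B}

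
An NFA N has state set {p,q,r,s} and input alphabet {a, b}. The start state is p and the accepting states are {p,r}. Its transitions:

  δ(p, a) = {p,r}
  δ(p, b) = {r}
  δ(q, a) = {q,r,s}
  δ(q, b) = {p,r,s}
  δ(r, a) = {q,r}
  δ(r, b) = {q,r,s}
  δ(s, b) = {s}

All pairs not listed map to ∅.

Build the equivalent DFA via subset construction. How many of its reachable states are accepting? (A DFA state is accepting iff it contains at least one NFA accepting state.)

7

Start state of the DFA: {p}.
{p} --a--> {p,r}  [new]
{p} --b--> {r}  [new]
{p,r} --a--> {p,q,r}  [new]
{p,r} --b--> {q,r,s}  [new]
{r} --a--> {q,r}  [new]
{r} --b--> {q,r,s}  [seen]
{p,q,r} --a--> {p,q,r,s}  [new]
{p,q,r} --b--> {p,q,r,s}  [seen]
{q,r,s} --a--> {q,r,s}  [seen]
{q,r,s} --b--> {p,q,r,s}  [seen]
{q,r} --a--> {q,r,s}  [seen]
{q,r} --b--> {p,q,r,s}  [seen]
{p,q,r,s} --a--> {p,q,r,s}  [seen]
{p,q,r,s} --b--> {p,q,r,s}  [seen]
Reachable DFA states: {p}, {p,r}, {r}, {p,q,r}, {q,r,s}, {q,r}, {p,q,r,s}.
Accepting DFA states (contain an NFA accepting state): {p}, {p,r}, {r}, {p,q,r}, {q,r,s}, {q,r}, {p,q,r,s}.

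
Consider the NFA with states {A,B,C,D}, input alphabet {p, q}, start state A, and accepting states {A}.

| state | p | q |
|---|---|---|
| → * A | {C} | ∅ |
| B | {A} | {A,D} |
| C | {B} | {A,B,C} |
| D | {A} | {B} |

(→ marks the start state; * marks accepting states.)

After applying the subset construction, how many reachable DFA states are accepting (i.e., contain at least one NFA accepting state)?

6

Start state of the DFA: {A}.
{A} --p--> {C}  [new]
{A} --q--> ∅  [new]
{C} --p--> {B}  [new]
{C} --q--> {A,B,C}  [new]
∅ --p--> ∅  [seen]
∅ --q--> ∅  [seen]
{B} --p--> {A}  [seen]
{B} --q--> {A,D}  [new]
{A,B,C} --p--> {A,B,C}  [seen]
{A,B,C} --q--> {A,B,C,D}  [new]
{A,D} --p--> {A,C}  [new]
{A,D} --q--> {B}  [seen]
{A,B,C,D} --p--> {A,B,C}  [seen]
{A,B,C,D} --q--> {A,B,C,D}  [seen]
{A,C} --p--> {B,C}  [new]
{A,C} --q--> {A,B,C}  [seen]
{B,C} --p--> {A,B}  [new]
{B,C} --q--> {A,B,C,D}  [seen]
{A,B} --p--> {A,C}  [seen]
{A,B} --q--> {A,D}  [seen]
Reachable DFA states: {A}, {C}, ∅, {B}, {A,B,C}, {A,D}, {A,B,C,D}, {A,C}, {B,C}, {A,B}.
Accepting DFA states (contain an NFA accepting state): {A}, {A,B,C}, {A,D}, {A,B,C,D}, {A,C}, {A,B}.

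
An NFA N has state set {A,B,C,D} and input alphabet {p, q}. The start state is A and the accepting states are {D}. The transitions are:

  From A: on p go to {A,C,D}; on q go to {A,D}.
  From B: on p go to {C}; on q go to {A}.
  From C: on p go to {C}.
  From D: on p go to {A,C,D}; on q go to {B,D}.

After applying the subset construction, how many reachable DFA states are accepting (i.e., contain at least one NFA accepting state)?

3

Start state of the DFA: {A}.
{A} --p--> {A,C,D}  [new]
{A} --q--> {A,D}  [new]
{A,C,D} --p--> {A,C,D}  [seen]
{A,C,D} --q--> {A,B,D}  [new]
{A,D} --p--> {A,C,D}  [seen]
{A,D} --q--> {A,B,D}  [seen]
{A,B,D} --p--> {A,C,D}  [seen]
{A,B,D} --q--> {A,B,D}  [seen]
Reachable DFA states: {A}, {A,C,D}, {A,D}, {A,B,D}.
Accepting DFA states (contain an NFA accepting state): {A,C,D}, {A,D}, {A,B,D}.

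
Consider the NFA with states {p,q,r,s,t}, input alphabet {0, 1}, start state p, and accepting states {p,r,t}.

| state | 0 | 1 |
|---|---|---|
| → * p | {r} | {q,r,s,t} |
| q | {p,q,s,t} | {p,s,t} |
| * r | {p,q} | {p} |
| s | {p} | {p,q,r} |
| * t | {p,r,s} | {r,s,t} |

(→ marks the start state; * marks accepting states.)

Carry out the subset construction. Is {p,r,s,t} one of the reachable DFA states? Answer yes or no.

no

Start state of the DFA: {p}.
{p} --0--> {r}  [new]
{p} --1--> {q,r,s,t}  [new]
{r} --0--> {p,q}  [new]
{r} --1--> {p}  [seen]
{q,r,s,t} --0--> {p,q,r,s,t}  [new]
{q,r,s,t} --1--> {p,q,r,s,t}  [seen]
{p,q} --0--> {p,q,r,s,t}  [seen]
{p,q} --1--> {p,q,r,s,t}  [seen]
{p,q,r,s,t} --0--> {p,q,r,s,t}  [seen]
{p,q,r,s,t} --1--> {p,q,r,s,t}  [seen]
Reachable DFA states: {p}, {r}, {q,r,s,t}, {p,q}, {p,q,r,s,t}.
{p,r,s,t} is not among them.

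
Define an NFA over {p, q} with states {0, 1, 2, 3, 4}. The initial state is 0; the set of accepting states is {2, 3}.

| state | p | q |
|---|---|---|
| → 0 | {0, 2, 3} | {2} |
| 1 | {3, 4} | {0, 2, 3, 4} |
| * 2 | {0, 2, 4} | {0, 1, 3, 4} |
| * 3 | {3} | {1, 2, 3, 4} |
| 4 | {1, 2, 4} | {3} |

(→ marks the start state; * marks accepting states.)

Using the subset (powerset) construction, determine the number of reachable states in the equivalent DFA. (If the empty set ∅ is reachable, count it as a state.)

Start state of the DFA: {0}.
{0} --p--> {0, 2, 3}  [new]
{0} --q--> {2}  [new]
{0, 2, 3} --p--> {0, 2, 3, 4}  [new]
{0, 2, 3} --q--> {0, 1, 2, 3, 4}  [new]
{2} --p--> {0, 2, 4}  [new]
{2} --q--> {0, 1, 3, 4}  [new]
{0, 2, 3, 4} --p--> {0, 1, 2, 3, 4}  [seen]
{0, 2, 3, 4} --q--> {0, 1, 2, 3, 4}  [seen]
{0, 1, 2, 3, 4} --p--> {0, 1, 2, 3, 4}  [seen]
{0, 1, 2, 3, 4} --q--> {0, 1, 2, 3, 4}  [seen]
{0, 2, 4} --p--> {0, 1, 2, 3, 4}  [seen]
{0, 2, 4} --q--> {0, 1, 2, 3, 4}  [seen]
{0, 1, 3, 4} --p--> {0, 1, 2, 3, 4}  [seen]
{0, 1, 3, 4} --q--> {0, 1, 2, 3, 4}  [seen]
Reachable DFA states: {0}, {0, 2, 3}, {2}, {0, 2, 3, 4}, {0, 1, 2, 3, 4}, {0, 2, 4}, {0, 1, 3, 4}.

7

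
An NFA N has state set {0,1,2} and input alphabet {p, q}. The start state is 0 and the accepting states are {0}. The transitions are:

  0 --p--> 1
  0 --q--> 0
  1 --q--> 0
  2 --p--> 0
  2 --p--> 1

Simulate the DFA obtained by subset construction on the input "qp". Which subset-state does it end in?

Start: {0}.
δ(0,q) = {0}.
Union: {0}.
After q: {0}.
δ(0,p) = {1}.
Union: {1}.
After p: {1}.

{1}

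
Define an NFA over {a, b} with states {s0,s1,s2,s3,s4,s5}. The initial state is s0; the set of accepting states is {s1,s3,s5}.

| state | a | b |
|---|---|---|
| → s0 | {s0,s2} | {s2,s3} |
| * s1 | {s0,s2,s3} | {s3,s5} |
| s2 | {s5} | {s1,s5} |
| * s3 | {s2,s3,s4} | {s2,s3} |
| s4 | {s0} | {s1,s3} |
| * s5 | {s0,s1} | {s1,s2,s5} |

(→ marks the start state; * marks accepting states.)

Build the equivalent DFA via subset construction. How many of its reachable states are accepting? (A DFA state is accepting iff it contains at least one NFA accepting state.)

7

Start state of the DFA: {s0}.
{s0} --a--> {s0,s2}  [new]
{s0} --b--> {s2,s3}  [new]
{s0,s2} --a--> {s0,s2,s5}  [new]
{s0,s2} --b--> {s1,s2,s3,s5}  [new]
{s2,s3} --a--> {s2,s3,s4,s5}  [new]
{s2,s3} --b--> {s1,s2,s3,s5}  [seen]
{s0,s2,s5} --a--> {s0,s1,s2,s5}  [new]
{s0,s2,s5} --b--> {s1,s2,s3,s5}  [seen]
{s1,s2,s3,s5} --a--> {s0,s1,s2,s3,s4,s5}  [new]
{s1,s2,s3,s5} --b--> {s1,s2,s3,s5}  [seen]
{s2,s3,s4,s5} --a--> {s0,s1,s2,s3,s4,s5}  [seen]
{s2,s3,s4,s5} --b--> {s1,s2,s3,s5}  [seen]
{s0,s1,s2,s5} --a--> {s0,s1,s2,s3,s5}  [new]
{s0,s1,s2,s5} --b--> {s1,s2,s3,s5}  [seen]
{s0,s1,s2,s3,s4,s5} --a--> {s0,s1,s2,s3,s4,s5}  [seen]
{s0,s1,s2,s3,s4,s5} --b--> {s1,s2,s3,s5}  [seen]
{s0,s1,s2,s3,s5} --a--> {s0,s1,s2,s3,s4,s5}  [seen]
{s0,s1,s2,s3,s5} --b--> {s1,s2,s3,s5}  [seen]
Reachable DFA states: {s0}, {s0,s2}, {s2,s3}, {s0,s2,s5}, {s1,s2,s3,s5}, {s2,s3,s4,s5}, {s0,s1,s2,s5}, {s0,s1,s2,s3,s4,s5}, {s0,s1,s2,s3,s5}.
Accepting DFA states (contain an NFA accepting state): {s2,s3}, {s0,s2,s5}, {s1,s2,s3,s5}, {s2,s3,s4,s5}, {s0,s1,s2,s5}, {s0,s1,s2,s3,s4,s5}, {s0,s1,s2,s3,s5}.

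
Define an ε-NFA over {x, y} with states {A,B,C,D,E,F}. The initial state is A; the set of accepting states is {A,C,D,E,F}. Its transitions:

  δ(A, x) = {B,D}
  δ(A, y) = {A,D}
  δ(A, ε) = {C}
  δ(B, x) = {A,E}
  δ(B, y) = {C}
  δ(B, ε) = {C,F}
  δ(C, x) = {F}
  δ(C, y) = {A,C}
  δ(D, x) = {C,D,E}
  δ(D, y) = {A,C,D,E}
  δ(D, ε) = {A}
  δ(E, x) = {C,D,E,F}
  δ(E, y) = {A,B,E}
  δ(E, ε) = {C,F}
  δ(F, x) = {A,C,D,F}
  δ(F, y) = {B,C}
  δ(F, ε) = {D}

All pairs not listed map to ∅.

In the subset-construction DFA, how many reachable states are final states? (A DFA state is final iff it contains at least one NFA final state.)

Start state of the DFA: {A,C} (ε-closure of the NFA start).
{A,C} --x--> {A,B,C,D,F}  [new]
{A,C} --y--> {A,C,D}  [new]
{A,B,C,D,F} --x--> {A,B,C,D,E,F}  [new]
{A,B,C,D,F} --y--> {A,B,C,D,E,F}  [seen]
{A,C,D} --x--> {A,B,C,D,E,F}  [seen]
{A,C,D} --y--> {A,C,D,E,F}  [new]
{A,B,C,D,E,F} --x--> {A,B,C,D,E,F}  [seen]
{A,B,C,D,E,F} --y--> {A,B,C,D,E,F}  [seen]
{A,C,D,E,F} --x--> {A,B,C,D,E,F}  [seen]
{A,C,D,E,F} --y--> {A,B,C,D,E,F}  [seen]
Reachable DFA states: {A,C}, {A,B,C,D,F}, {A,C,D}, {A,B,C,D,E,F}, {A,C,D,E,F}.
Accepting DFA states (contain an NFA accepting state): {A,C}, {A,B,C,D,F}, {A,C,D}, {A,B,C,D,E,F}, {A,C,D,E,F}.

5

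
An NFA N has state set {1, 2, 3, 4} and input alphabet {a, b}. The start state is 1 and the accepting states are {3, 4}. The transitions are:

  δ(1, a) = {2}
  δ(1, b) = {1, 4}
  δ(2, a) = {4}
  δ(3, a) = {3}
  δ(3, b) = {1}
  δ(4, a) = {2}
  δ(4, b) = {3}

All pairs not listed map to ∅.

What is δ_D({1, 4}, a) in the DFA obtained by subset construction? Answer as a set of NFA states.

δ(1,a) = {2}; δ(4,a) = {2}.
Union: {2}.

{2}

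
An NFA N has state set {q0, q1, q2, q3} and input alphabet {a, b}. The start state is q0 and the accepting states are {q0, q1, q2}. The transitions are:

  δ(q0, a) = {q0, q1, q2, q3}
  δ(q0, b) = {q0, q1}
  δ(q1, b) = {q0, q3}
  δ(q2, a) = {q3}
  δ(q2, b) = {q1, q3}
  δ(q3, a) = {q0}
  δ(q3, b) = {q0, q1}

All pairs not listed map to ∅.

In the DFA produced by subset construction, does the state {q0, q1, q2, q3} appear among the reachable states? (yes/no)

yes

Start state of the DFA: {q0}.
{q0} --a--> {q0, q1, q2, q3}  [new]
{q0} --b--> {q0, q1}  [new]
{q0, q1, q2, q3} --a--> {q0, q1, q2, q3}  [seen]
{q0, q1, q2, q3} --b--> {q0, q1, q3}  [new]
{q0, q1} --a--> {q0, q1, q2, q3}  [seen]
{q0, q1} --b--> {q0, q1, q3}  [seen]
{q0, q1, q3} --a--> {q0, q1, q2, q3}  [seen]
{q0, q1, q3} --b--> {q0, q1, q3}  [seen]
Reachable DFA states: {q0}, {q0, q1, q2, q3}, {q0, q1}, {q0, q1, q3}.
{q0, q1, q2, q3} is among them.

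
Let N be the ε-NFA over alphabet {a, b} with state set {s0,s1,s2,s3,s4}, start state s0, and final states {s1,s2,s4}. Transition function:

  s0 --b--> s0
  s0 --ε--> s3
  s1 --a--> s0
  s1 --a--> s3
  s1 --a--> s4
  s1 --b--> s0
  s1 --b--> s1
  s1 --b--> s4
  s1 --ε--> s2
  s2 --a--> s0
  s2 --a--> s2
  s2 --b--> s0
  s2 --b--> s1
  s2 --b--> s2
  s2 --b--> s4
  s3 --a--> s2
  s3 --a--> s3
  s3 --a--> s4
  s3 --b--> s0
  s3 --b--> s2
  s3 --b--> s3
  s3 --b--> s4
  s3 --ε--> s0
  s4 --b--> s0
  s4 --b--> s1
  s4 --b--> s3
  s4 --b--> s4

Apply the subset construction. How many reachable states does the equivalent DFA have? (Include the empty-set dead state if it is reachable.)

3

Start state of the DFA: {s0,s3} (ε-closure of the NFA start).
{s0,s3} --a--> {s0,s2,s3,s4}  [new]
{s0,s3} --b--> {s0,s2,s3,s4}  [seen]
{s0,s2,s3,s4} --a--> {s0,s2,s3,s4}  [seen]
{s0,s2,s3,s4} --b--> {s0,s1,s2,s3,s4}  [new]
{s0,s1,s2,s3,s4} --a--> {s0,s2,s3,s4}  [seen]
{s0,s1,s2,s3,s4} --b--> {s0,s1,s2,s3,s4}  [seen]
Reachable DFA states: {s0,s3}, {s0,s2,s3,s4}, {s0,s1,s2,s3,s4}.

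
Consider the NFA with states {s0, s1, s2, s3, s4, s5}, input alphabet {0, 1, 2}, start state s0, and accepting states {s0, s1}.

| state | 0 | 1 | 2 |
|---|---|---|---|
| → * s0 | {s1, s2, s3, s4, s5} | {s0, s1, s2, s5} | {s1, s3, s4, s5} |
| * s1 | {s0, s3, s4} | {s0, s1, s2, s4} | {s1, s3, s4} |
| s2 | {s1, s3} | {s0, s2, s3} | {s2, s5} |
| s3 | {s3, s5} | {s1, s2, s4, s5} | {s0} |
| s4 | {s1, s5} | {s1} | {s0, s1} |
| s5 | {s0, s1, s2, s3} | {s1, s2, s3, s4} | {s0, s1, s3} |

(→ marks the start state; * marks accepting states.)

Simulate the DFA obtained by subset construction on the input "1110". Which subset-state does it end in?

Start: {s0}.
δ(s0,1) = {s0, s1, s2, s5}.
Union: {s0, s1, s2, s5}.
After 1: {s0, s1, s2, s5}.
δ(s0,1) = {s0, s1, s2, s5}; δ(s1,1) = {s0, s1, s2, s4}; δ(s2,1) = {s0, s2, s3}; δ(s5,1) = {s1, s2, s3, s4}.
Union: {s0, s1, s2, s3, s4, s5}.
After 1: {s0, s1, s2, s3, s4, s5}.
δ(s0,1) = {s0, s1, s2, s5}; δ(s1,1) = {s0, s1, s2, s4}; δ(s2,1) = {s0, s2, s3}; δ(s3,1) = {s1, s2, s4, s5}; δ(s4,1) = {s1}; δ(s5,1) = {s1, s2, s3, s4}.
Union: {s0, s1, s2, s3, s4, s5}.
After 1: {s0, s1, s2, s3, s4, s5}.
δ(s0,0) = {s1, s2, s3, s4, s5}; δ(s1,0) = {s0, s3, s4}; δ(s2,0) = {s1, s3}; δ(s3,0) = {s3, s5}; δ(s4,0) = {s1, s5}; δ(s5,0) = {s0, s1, s2, s3}.
Union: {s0, s1, s2, s3, s4, s5}.
After 0: {s0, s1, s2, s3, s4, s5}.

{s0, s1, s2, s3, s4, s5}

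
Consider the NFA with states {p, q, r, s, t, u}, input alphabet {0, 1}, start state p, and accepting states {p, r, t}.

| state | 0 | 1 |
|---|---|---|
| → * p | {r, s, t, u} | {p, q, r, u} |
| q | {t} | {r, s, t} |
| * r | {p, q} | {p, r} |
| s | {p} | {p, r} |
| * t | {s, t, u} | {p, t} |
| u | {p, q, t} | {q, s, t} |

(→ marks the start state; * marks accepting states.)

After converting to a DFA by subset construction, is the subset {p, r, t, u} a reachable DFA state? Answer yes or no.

Start state of the DFA: {p}.
{p} --0--> {r, s, t, u}  [new]
{p} --1--> {p, q, r, u}  [new]
{r, s, t, u} --0--> {p, q, s, t, u}  [new]
{r, s, t, u} --1--> {p, q, r, s, t}  [new]
{p, q, r, u} --0--> {p, q, r, s, t, u}  [new]
{p, q, r, u} --1--> {p, q, r, s, t, u}  [seen]
{p, q, s, t, u} --0--> {p, q, r, s, t, u}  [seen]
{p, q, s, t, u} --1--> {p, q, r, s, t, u}  [seen]
{p, q, r, s, t} --0--> {p, q, r, s, t, u}  [seen]
{p, q, r, s, t} --1--> {p, q, r, s, t, u}  [seen]
{p, q, r, s, t, u} --0--> {p, q, r, s, t, u}  [seen]
{p, q, r, s, t, u} --1--> {p, q, r, s, t, u}  [seen]
Reachable DFA states: {p}, {r, s, t, u}, {p, q, r, u}, {p, q, s, t, u}, {p, q, r, s, t}, {p, q, r, s, t, u}.
{p, r, t, u} is not among them.

no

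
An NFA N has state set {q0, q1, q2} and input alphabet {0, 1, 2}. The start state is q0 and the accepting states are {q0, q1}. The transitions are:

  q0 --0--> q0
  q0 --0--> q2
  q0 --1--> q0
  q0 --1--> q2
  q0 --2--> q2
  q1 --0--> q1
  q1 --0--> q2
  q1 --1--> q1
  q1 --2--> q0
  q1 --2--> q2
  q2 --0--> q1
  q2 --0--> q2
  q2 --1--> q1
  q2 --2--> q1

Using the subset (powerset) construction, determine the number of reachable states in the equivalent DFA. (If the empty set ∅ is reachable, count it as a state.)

Start state of the DFA: {q0}.
{q0} --0--> {q0, q2}  [new]
{q0} --1--> {q0, q2}  [seen]
{q0} --2--> {q2}  [new]
{q0, q2} --0--> {q0, q1, q2}  [new]
{q0, q2} --1--> {q0, q1, q2}  [seen]
{q0, q2} --2--> {q1, q2}  [new]
{q2} --0--> {q1, q2}  [seen]
{q2} --1--> {q1}  [new]
{q2} --2--> {q1}  [seen]
{q0, q1, q2} --0--> {q0, q1, q2}  [seen]
{q0, q1, q2} --1--> {q0, q1, q2}  [seen]
{q0, q1, q2} --2--> {q0, q1, q2}  [seen]
{q1, q2} --0--> {q1, q2}  [seen]
{q1, q2} --1--> {q1}  [seen]
{q1, q2} --2--> {q0, q1, q2}  [seen]
{q1} --0--> {q1, q2}  [seen]
{q1} --1--> {q1}  [seen]
{q1} --2--> {q0, q2}  [seen]
Reachable DFA states: {q0}, {q0, q2}, {q2}, {q0, q1, q2}, {q1, q2}, {q1}.

6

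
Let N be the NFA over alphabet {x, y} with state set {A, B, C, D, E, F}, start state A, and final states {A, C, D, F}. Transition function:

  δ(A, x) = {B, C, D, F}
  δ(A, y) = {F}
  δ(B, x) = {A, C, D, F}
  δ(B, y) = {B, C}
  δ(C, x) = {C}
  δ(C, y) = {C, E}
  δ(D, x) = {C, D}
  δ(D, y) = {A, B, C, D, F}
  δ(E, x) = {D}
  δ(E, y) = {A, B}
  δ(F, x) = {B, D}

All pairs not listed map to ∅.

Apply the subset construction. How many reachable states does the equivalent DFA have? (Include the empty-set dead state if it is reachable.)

8

Start state of the DFA: {A}.
{A} --x--> {B, C, D, F}  [new]
{A} --y--> {F}  [new]
{B, C, D, F} --x--> {A, B, C, D, F}  [new]
{B, C, D, F} --y--> {A, B, C, D, E, F}  [new]
{F} --x--> {B, D}  [new]
{F} --y--> ∅  [new]
{A, B, C, D, F} --x--> {A, B, C, D, F}  [seen]
{A, B, C, D, F} --y--> {A, B, C, D, E, F}  [seen]
{A, B, C, D, E, F} --x--> {A, B, C, D, F}  [seen]
{A, B, C, D, E, F} --y--> {A, B, C, D, E, F}  [seen]
{B, D} --x--> {A, C, D, F}  [new]
{B, D} --y--> {A, B, C, D, F}  [seen]
∅ --x--> ∅  [seen]
∅ --y--> ∅  [seen]
{A, C, D, F} --x--> {B, C, D, F}  [seen]
{A, C, D, F} --y--> {A, B, C, D, E, F}  [seen]
Reachable DFA states: {A}, {B, C, D, F}, {F}, {A, B, C, D, F}, {A, B, C, D, E, F}, {B, D}, ∅, {A, C, D, F}.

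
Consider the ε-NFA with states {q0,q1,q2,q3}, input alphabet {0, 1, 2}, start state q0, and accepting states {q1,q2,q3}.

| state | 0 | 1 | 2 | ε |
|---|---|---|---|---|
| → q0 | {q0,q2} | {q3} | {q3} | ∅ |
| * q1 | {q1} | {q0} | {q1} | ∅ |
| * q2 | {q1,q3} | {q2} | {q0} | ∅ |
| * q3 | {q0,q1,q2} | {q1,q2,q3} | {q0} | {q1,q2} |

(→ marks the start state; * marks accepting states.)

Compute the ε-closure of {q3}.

{q1,q2,q3}

Begin with {q3}.
q3 →ε {q1,q2}; add q1, q2.
ε-closure = {q1,q2,q3}.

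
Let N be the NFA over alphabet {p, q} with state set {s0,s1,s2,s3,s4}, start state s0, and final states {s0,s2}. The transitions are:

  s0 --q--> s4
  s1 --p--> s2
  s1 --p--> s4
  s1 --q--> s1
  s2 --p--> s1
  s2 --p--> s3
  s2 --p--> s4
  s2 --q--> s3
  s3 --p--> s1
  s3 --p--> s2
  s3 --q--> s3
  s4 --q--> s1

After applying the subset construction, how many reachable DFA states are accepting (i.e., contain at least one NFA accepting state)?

Start state of the DFA: {s0}.
{s0} --p--> ∅  [new]
{s0} --q--> {s4}  [new]
∅ --p--> ∅  [seen]
∅ --q--> ∅  [seen]
{s4} --p--> ∅  [seen]
{s4} --q--> {s1}  [new]
{s1} --p--> {s2,s4}  [new]
{s1} --q--> {s1}  [seen]
{s2,s4} --p--> {s1,s3,s4}  [new]
{s2,s4} --q--> {s1,s3}  [new]
{s1,s3,s4} --p--> {s1,s2,s4}  [new]
{s1,s3,s4} --q--> {s1,s3}  [seen]
{s1,s3} --p--> {s1,s2,s4}  [seen]
{s1,s3} --q--> {s1,s3}  [seen]
{s1,s2,s4} --p--> {s1,s2,s3,s4}  [new]
{s1,s2,s4} --q--> {s1,s3}  [seen]
{s1,s2,s3,s4} --p--> {s1,s2,s3,s4}  [seen]
{s1,s2,s3,s4} --q--> {s1,s3}  [seen]
Reachable DFA states: {s0}, ∅, {s4}, {s1}, {s2,s4}, {s1,s3,s4}, {s1,s3}, {s1,s2,s4}, {s1,s2,s3,s4}.
Accepting DFA states (contain an NFA accepting state): {s0}, {s2,s4}, {s1,s2,s4}, {s1,s2,s3,s4}.

4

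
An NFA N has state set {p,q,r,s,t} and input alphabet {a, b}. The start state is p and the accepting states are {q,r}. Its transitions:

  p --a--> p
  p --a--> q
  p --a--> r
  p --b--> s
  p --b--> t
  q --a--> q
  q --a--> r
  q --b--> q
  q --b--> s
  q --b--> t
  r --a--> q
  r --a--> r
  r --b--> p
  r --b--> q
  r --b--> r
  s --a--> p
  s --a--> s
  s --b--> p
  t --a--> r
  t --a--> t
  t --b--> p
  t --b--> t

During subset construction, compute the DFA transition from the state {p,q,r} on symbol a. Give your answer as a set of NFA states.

δ(p,a) = {p,q,r}; δ(q,a) = {q,r}; δ(r,a) = {q,r}.
Union: {p,q,r}.

{p,q,r}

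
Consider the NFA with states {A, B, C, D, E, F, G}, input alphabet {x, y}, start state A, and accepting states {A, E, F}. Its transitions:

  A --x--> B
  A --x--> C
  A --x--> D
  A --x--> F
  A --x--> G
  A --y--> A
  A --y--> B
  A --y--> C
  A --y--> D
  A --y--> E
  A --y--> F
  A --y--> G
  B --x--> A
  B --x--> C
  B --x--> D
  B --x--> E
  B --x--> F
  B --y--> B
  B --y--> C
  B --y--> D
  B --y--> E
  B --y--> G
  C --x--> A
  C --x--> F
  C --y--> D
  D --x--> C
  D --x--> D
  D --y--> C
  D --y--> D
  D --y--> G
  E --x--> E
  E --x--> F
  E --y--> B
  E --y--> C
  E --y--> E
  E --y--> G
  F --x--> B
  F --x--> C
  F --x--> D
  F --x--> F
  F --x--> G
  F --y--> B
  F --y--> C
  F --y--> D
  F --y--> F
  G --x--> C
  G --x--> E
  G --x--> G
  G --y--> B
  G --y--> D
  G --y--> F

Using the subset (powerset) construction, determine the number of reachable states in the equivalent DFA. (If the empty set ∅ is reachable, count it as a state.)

Start state of the DFA: {A}.
{A} --x--> {B, C, D, F, G}  [new]
{A} --y--> {A, B, C, D, E, F, G}  [new]
{B, C, D, F, G} --x--> {A, B, C, D, E, F, G}  [seen]
{B, C, D, F, G} --y--> {B, C, D, E, F, G}  [new]
{A, B, C, D, E, F, G} --x--> {A, B, C, D, E, F, G}  [seen]
{A, B, C, D, E, F, G} --y--> {A, B, C, D, E, F, G}  [seen]
{B, C, D, E, F, G} --x--> {A, B, C, D, E, F, G}  [seen]
{B, C, D, E, F, G} --y--> {B, C, D, E, F, G}  [seen]
Reachable DFA states: {A}, {B, C, D, F, G}, {A, B, C, D, E, F, G}, {B, C, D, E, F, G}.

4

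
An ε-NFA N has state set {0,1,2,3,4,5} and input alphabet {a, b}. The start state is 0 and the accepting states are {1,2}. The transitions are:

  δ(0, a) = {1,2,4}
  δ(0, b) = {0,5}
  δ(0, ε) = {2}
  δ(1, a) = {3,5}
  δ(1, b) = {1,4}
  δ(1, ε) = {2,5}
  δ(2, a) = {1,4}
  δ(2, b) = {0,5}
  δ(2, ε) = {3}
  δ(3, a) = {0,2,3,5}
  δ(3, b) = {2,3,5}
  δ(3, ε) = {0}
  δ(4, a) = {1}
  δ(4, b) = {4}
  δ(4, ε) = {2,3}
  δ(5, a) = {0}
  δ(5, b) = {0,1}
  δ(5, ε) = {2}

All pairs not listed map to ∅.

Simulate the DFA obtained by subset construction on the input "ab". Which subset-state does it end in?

Start: {0,2,3}.
δ(0,a) = {1,2,4}; δ(2,a) = {1,4}; δ(3,a) = {0,2,3,5}.
Union: {0,1,2,3,4,5}.
After a: {0,1,2,3,4,5}.
δ(0,b) = {0,5}; δ(1,b) = {1,4}; δ(2,b) = {0,5}; δ(3,b) = {2,3,5}; δ(4,b) = {4}; δ(5,b) = {0,1}.
Union: {0,1,2,3,4,5}.
After b: {0,1,2,3,4,5}.

{0,1,2,3,4,5}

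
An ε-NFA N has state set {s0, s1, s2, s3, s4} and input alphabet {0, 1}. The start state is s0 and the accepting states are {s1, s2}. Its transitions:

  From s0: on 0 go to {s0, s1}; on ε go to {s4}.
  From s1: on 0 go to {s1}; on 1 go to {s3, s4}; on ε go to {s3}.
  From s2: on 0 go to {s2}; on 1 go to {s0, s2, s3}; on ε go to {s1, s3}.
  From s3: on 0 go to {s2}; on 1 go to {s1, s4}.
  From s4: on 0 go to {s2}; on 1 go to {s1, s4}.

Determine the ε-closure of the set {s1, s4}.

{s1, s3, s4}

Begin with {s1, s4}.
s1 →ε {s3}; add s3.
ε-closure = {s1, s3, s4}.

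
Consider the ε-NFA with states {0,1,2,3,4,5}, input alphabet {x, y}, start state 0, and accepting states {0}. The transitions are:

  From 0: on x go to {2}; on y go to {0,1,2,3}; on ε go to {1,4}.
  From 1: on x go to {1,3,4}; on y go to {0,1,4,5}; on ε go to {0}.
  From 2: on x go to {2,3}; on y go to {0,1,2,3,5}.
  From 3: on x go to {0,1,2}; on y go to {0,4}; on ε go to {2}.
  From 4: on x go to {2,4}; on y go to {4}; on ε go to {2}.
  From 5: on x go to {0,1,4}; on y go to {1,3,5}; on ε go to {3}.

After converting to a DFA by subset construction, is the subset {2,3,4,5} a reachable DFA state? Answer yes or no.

Start state of the DFA: {0,1,2,4} (ε-closure of the NFA start).
{0,1,2,4} --x--> {0,1,2,3,4}  [new]
{0,1,2,4} --y--> {0,1,2,3,4,5}  [new]
{0,1,2,3,4} --x--> {0,1,2,3,4}  [seen]
{0,1,2,3,4} --y--> {0,1,2,3,4,5}  [seen]
{0,1,2,3,4,5} --x--> {0,1,2,3,4}  [seen]
{0,1,2,3,4,5} --y--> {0,1,2,3,4,5}  [seen]
Reachable DFA states: {0,1,2,4}, {0,1,2,3,4}, {0,1,2,3,4,5}.
{2,3,4,5} is not among them.

no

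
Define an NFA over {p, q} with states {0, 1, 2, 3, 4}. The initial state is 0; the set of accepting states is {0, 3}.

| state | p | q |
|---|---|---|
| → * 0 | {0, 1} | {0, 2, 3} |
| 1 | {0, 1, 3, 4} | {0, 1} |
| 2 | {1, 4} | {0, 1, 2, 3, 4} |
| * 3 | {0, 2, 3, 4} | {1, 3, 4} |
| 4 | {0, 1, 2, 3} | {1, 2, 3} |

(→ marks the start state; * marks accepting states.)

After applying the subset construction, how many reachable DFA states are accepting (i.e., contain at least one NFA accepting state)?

6

Start state of the DFA: {0}.
{0} --p--> {0, 1}  [new]
{0} --q--> {0, 2, 3}  [new]
{0, 1} --p--> {0, 1, 3, 4}  [new]
{0, 1} --q--> {0, 1, 2, 3}  [new]
{0, 2, 3} --p--> {0, 1, 2, 3, 4}  [new]
{0, 2, 3} --q--> {0, 1, 2, 3, 4}  [seen]
{0, 1, 3, 4} --p--> {0, 1, 2, 3, 4}  [seen]
{0, 1, 3, 4} --q--> {0, 1, 2, 3, 4}  [seen]
{0, 1, 2, 3} --p--> {0, 1, 2, 3, 4}  [seen]
{0, 1, 2, 3} --q--> {0, 1, 2, 3, 4}  [seen]
{0, 1, 2, 3, 4} --p--> {0, 1, 2, 3, 4}  [seen]
{0, 1, 2, 3, 4} --q--> {0, 1, 2, 3, 4}  [seen]
Reachable DFA states: {0}, {0, 1}, {0, 2, 3}, {0, 1, 3, 4}, {0, 1, 2, 3}, {0, 1, 2, 3, 4}.
Accepting DFA states (contain an NFA accepting state): {0}, {0, 1}, {0, 2, 3}, {0, 1, 3, 4}, {0, 1, 2, 3}, {0, 1, 2, 3, 4}.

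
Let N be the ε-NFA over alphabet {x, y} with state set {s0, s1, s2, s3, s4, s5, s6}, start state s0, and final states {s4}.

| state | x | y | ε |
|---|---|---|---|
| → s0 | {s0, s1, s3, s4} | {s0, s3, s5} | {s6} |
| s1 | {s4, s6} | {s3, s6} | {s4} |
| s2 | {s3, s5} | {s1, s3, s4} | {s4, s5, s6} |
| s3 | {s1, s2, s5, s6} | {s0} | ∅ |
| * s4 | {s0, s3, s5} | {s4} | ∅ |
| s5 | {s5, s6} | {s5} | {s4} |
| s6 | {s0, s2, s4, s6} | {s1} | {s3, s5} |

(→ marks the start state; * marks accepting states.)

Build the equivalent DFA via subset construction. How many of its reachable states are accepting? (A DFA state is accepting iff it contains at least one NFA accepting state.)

3

Start state of the DFA: {s0, s3, s4, s5, s6} (ε-closure of the NFA start).
{s0, s3, s4, s5, s6} --x--> {s0, s1, s2, s3, s4, s5, s6}  [new]
{s0, s3, s4, s5, s6} --y--> {s0, s1, s3, s4, s5, s6}  [new]
{s0, s1, s2, s3, s4, s5, s6} --x--> {s0, s1, s2, s3, s4, s5, s6}  [seen]
{s0, s1, s2, s3, s4, s5, s6} --y--> {s0, s1, s3, s4, s5, s6}  [seen]
{s0, s1, s3, s4, s5, s6} --x--> {s0, s1, s2, s3, s4, s5, s6}  [seen]
{s0, s1, s3, s4, s5, s6} --y--> {s0, s1, s3, s4, s5, s6}  [seen]
Reachable DFA states: {s0, s3, s4, s5, s6}, {s0, s1, s2, s3, s4, s5, s6}, {s0, s1, s3, s4, s5, s6}.
Accepting DFA states (contain an NFA accepting state): {s0, s3, s4, s5, s6}, {s0, s1, s2, s3, s4, s5, s6}, {s0, s1, s3, s4, s5, s6}.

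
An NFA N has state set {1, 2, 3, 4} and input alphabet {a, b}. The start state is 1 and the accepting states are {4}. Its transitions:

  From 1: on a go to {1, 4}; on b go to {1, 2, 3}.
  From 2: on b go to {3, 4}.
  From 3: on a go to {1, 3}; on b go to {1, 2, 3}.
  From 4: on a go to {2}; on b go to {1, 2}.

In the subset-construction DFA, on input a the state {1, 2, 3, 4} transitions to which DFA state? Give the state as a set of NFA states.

δ(1,a) = {1, 4}; δ(2,a) = ∅; δ(3,a) = {1, 3}; δ(4,a) = {2}.
Union: {1, 2, 3, 4}.

{1, 2, 3, 4}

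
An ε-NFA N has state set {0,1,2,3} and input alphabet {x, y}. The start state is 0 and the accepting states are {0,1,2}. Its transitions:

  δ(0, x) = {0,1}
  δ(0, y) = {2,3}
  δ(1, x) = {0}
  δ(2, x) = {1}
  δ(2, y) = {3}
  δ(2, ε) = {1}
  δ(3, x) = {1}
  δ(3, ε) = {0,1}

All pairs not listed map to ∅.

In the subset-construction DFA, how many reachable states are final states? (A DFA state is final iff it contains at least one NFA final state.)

3

Start state of the DFA: {0} (ε-closure of the NFA start).
{0} --x--> {0,1}  [new]
{0} --y--> {0,1,2,3}  [new]
{0,1} --x--> {0,1}  [seen]
{0,1} --y--> {0,1,2,3}  [seen]
{0,1,2,3} --x--> {0,1}  [seen]
{0,1,2,3} --y--> {0,1,2,3}  [seen]
Reachable DFA states: {0}, {0,1}, {0,1,2,3}.
Accepting DFA states (contain an NFA accepting state): {0}, {0,1}, {0,1,2,3}.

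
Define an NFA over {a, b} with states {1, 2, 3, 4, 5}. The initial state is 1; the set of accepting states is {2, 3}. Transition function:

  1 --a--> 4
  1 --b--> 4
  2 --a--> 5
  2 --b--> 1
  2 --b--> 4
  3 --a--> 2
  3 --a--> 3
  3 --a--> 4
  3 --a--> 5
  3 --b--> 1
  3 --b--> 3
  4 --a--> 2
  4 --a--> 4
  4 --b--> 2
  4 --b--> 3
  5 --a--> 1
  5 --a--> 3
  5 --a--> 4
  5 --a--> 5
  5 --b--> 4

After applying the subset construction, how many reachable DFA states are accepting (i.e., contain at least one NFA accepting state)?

Start state of the DFA: {1}.
{1} --a--> {4}  [new]
{1} --b--> {4}  [seen]
{4} --a--> {2, 4}  [new]
{4} --b--> {2, 3}  [new]
{2, 4} --a--> {2, 4, 5}  [new]
{2, 4} --b--> {1, 2, 3, 4}  [new]
{2, 3} --a--> {2, 3, 4, 5}  [new]
{2, 3} --b--> {1, 3, 4}  [new]
{2, 4, 5} --a--> {1, 2, 3, 4, 5}  [new]
{2, 4, 5} --b--> {1, 2, 3, 4}  [seen]
{1, 2, 3, 4} --a--> {2, 3, 4, 5}  [seen]
{1, 2, 3, 4} --b--> {1, 2, 3, 4}  [seen]
{2, 3, 4, 5} --a--> {1, 2, 3, 4, 5}  [seen]
{2, 3, 4, 5} --b--> {1, 2, 3, 4}  [seen]
{1, 3, 4} --a--> {2, 3, 4, 5}  [seen]
{1, 3, 4} --b--> {1, 2, 3, 4}  [seen]
{1, 2, 3, 4, 5} --a--> {1, 2, 3, 4, 5}  [seen]
{1, 2, 3, 4, 5} --b--> {1, 2, 3, 4}  [seen]
Reachable DFA states: {1}, {4}, {2, 4}, {2, 3}, {2, 4, 5}, {1, 2, 3, 4}, {2, 3, 4, 5}, {1, 3, 4}, {1, 2, 3, 4, 5}.
Accepting DFA states (contain an NFA accepting state): {2, 4}, {2, 3}, {2, 4, 5}, {1, 2, 3, 4}, {2, 3, 4, 5}, {1, 3, 4}, {1, 2, 3, 4, 5}.

7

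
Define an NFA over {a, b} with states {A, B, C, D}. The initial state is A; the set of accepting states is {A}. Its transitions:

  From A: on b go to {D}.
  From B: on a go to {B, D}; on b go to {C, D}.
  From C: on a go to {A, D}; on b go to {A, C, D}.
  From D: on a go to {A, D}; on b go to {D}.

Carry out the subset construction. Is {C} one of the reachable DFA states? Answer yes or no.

Start state of the DFA: {A}.
{A} --a--> ∅  [new]
{A} --b--> {D}  [new]
∅ --a--> ∅  [seen]
∅ --b--> ∅  [seen]
{D} --a--> {A, D}  [new]
{D} --b--> {D}  [seen]
{A, D} --a--> {A, D}  [seen]
{A, D} --b--> {D}  [seen]
Reachable DFA states: {A}, ∅, {D}, {A, D}.
{C} is not among them.

no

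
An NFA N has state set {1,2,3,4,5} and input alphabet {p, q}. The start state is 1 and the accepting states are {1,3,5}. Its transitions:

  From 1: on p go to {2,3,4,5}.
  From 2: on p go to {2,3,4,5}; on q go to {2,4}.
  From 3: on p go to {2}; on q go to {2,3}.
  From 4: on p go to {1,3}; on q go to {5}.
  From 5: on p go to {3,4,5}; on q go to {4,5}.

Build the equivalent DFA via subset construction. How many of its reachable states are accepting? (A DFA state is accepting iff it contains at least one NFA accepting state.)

3

Start state of the DFA: {1}.
{1} --p--> {2,3,4,5}  [new]
{1} --q--> ∅  [new]
{2,3,4,5} --p--> {1,2,3,4,5}  [new]
{2,3,4,5} --q--> {2,3,4,5}  [seen]
∅ --p--> ∅  [seen]
∅ --q--> ∅  [seen]
{1,2,3,4,5} --p--> {1,2,3,4,5}  [seen]
{1,2,3,4,5} --q--> {2,3,4,5}  [seen]
Reachable DFA states: {1}, {2,3,4,5}, ∅, {1,2,3,4,5}.
Accepting DFA states (contain an NFA accepting state): {1}, {2,3,4,5}, {1,2,3,4,5}.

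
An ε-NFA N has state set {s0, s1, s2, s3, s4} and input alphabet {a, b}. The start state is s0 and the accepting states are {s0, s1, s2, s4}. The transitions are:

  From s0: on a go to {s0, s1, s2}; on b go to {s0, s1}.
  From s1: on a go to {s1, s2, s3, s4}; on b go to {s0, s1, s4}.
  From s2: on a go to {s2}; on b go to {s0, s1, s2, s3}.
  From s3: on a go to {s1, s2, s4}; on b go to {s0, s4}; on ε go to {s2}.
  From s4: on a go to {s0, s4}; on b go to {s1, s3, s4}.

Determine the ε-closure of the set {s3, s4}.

Begin with {s3, s4}.
s3 →ε {s2}; add s2.
ε-closure = {s2, s3, s4}.

{s2, s3, s4}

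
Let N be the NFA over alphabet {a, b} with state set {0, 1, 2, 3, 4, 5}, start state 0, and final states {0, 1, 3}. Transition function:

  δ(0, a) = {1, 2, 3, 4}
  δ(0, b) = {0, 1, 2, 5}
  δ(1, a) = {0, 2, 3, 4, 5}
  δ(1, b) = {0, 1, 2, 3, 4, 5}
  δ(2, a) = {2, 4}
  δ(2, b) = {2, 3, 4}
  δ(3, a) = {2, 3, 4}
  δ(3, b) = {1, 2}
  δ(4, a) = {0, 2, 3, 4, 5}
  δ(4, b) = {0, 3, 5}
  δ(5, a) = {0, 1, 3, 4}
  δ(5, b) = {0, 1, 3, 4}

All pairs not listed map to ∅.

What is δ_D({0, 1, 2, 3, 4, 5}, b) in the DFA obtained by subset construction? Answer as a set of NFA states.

{0, 1, 2, 3, 4, 5}

δ(0,b) = {0, 1, 2, 5}; δ(1,b) = {0, 1, 2, 3, 4, 5}; δ(2,b) = {2, 3, 4}; δ(3,b) = {1, 2}; δ(4,b) = {0, 3, 5}; δ(5,b) = {0, 1, 3, 4}.
Union: {0, 1, 2, 3, 4, 5}.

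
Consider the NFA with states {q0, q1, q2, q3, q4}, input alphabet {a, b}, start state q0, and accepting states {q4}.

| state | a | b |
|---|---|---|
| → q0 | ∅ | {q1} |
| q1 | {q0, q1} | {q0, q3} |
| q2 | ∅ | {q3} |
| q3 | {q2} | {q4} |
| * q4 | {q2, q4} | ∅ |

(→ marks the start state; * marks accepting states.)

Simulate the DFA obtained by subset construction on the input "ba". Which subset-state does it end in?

{q0, q1}

Start: {q0}.
δ(q0,b) = {q1}.
Union: {q1}.
After b: {q1}.
δ(q1,a) = {q0, q1}.
Union: {q0, q1}.
After a: {q0, q1}.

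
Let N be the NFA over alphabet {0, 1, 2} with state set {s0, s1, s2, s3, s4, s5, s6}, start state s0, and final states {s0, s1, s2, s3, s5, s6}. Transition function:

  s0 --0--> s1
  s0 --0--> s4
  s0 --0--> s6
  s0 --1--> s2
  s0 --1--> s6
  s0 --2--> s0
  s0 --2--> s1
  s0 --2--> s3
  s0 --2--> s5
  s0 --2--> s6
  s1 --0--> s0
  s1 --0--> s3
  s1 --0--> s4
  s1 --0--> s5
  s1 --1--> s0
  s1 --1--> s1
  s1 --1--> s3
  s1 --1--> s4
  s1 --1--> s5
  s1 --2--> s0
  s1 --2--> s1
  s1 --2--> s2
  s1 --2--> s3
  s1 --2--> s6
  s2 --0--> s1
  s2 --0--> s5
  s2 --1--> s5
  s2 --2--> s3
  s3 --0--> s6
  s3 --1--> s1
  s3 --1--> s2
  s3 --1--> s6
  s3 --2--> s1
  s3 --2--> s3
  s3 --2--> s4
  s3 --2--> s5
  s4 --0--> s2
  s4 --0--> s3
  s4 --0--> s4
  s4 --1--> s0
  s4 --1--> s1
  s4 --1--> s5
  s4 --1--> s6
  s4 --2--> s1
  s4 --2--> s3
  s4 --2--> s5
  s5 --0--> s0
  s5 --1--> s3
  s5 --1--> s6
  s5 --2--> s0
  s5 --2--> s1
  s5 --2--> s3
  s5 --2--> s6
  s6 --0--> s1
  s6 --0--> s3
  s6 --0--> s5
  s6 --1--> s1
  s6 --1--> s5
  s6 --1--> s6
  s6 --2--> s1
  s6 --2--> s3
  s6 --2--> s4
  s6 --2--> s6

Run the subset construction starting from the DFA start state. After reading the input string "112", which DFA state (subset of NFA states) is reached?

{s0, s1, s2, s3, s4, s6}

Start: {s0}.
δ(s0,1) = {s2, s6}.
Union: {s2, s6}.
After 1: {s2, s6}.
δ(s2,1) = {s5}; δ(s6,1) = {s1, s5, s6}.
Union: {s1, s5, s6}.
After 1: {s1, s5, s6}.
δ(s1,2) = {s0, s1, s2, s3, s6}; δ(s5,2) = {s0, s1, s3, s6}; δ(s6,2) = {s1, s3, s4, s6}.
Union: {s0, s1, s2, s3, s4, s6}.
After 2: {s0, s1, s2, s3, s4, s6}.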